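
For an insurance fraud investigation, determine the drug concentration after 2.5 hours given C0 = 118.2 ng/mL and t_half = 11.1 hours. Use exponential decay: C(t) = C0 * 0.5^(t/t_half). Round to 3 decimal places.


Drug concentration decay:
Number of half-lives = t / t_half = 2.5 / 11.1 = 0.225225
Decay factor = 0.5^0.225225 = 0.8554616
C(t) = 118.2 * 0.8554616 = 101.116 ng/mL

101.116


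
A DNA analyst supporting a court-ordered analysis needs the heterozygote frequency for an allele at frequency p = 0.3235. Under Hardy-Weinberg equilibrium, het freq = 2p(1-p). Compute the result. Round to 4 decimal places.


Hardy-Weinberg heterozygote frequency:
q = 1 - p = 1 - 0.3235 = 0.6765
2pq = 2 * 0.3235 * 0.6765 = 0.4377

0.4377


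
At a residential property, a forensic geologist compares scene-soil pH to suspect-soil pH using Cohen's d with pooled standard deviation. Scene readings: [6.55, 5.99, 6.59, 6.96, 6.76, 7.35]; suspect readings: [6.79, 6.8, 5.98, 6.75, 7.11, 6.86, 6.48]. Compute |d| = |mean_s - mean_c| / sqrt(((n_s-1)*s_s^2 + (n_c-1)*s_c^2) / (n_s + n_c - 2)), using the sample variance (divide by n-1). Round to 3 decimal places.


Pooled-variance Cohen's d for soil pH comparison:
Scene mean = 40.2 / 6 = 6.7
Suspect mean = 46.77 / 7 = 6.681429
Scene sample variance s_s^2 = 0.20648
Suspect sample variance s_c^2 = 0.129781
Pooled variance = ((n_s-1)*s_s^2 + (n_c-1)*s_c^2) / (n_s + n_c - 2) = 0.164644
Pooled SD = sqrt(0.164644) = 0.405763
Mean difference = 0.018571
|d| = |0.018571| / 0.405763 = 0.046

0.046


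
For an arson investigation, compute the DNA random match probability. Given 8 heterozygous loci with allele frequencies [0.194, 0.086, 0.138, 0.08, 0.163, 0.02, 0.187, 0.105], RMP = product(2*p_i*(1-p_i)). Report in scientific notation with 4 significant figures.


Computing RMP for 8 loci:
Locus 1: 2 * 0.194 * 0.806 = 0.312728
Locus 2: 2 * 0.086 * 0.914 = 0.157208
Locus 3: 2 * 0.138 * 0.862 = 0.237912
Locus 4: 2 * 0.08 * 0.92 = 0.1472
Locus 5: 2 * 0.163 * 0.837 = 0.272862
Locus 6: 2 * 0.02 * 0.98 = 0.0392
Locus 7: 2 * 0.187 * 0.813 = 0.304062
Locus 8: 2 * 0.105 * 0.895 = 0.18795
RMP = 1.052e-06

1.052e-06


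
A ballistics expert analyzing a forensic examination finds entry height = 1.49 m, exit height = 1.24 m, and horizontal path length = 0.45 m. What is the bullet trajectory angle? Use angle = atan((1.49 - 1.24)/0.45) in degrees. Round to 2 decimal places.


Bullet trajectory angle:
Height difference = 1.49 - 1.24 = 0.25 m
angle = atan(0.25 / 0.45)
angle = atan(0.555556)
angle = 29.05 degrees

29.05


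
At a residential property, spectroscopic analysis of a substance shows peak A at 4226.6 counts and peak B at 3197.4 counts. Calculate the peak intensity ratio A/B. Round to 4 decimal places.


Spectral peak ratio:
Peak A = 4226.6 counts
Peak B = 3197.4 counts
Ratio = 4226.6 / 3197.4 = 1.3219

1.3219


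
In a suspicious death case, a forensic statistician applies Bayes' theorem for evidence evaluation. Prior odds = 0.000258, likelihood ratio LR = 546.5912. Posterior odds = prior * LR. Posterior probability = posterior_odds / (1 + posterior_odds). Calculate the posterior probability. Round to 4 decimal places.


Bayesian evidence evaluation:
Posterior odds = prior_odds * LR = 0.000258 * 546.5912 = 0.1410205
Posterior probability = posterior_odds / (1 + posterior_odds)
= 0.1410205 / (1 + 0.1410205)
= 0.1410205 / 1.1410205
= 0.1236

0.1236


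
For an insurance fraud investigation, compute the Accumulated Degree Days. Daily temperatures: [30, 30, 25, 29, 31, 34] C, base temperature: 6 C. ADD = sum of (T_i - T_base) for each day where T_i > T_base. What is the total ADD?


Computing ADD day by day:
Day 1: max(0, 30 - 6) = 24
Day 2: max(0, 30 - 6) = 24
Day 3: max(0, 25 - 6) = 19
Day 4: max(0, 29 - 6) = 23
Day 5: max(0, 31 - 6) = 25
Day 6: max(0, 34 - 6) = 28
Total ADD = 143

143


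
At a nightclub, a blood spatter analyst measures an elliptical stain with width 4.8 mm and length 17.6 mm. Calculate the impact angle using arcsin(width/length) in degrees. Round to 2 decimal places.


Blood spatter impact angle calculation:
width / length = 4.8 / 17.6 = 0.272727
angle = arcsin(0.272727)
angle = 15.83 degrees

15.83


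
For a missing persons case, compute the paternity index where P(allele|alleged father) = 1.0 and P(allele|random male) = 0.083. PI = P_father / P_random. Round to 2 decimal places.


Paternity Index calculation:
PI = P(allele|father) / P(allele|random)
PI = 1.0 / 0.083
PI = 12.05

12.05


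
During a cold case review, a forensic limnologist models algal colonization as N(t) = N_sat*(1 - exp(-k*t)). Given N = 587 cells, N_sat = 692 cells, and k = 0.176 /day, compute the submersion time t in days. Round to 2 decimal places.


PMSI from diatom colonization curve:
N / N_sat = 587 / 692 = 0.848266
1 - N/N_sat = 0.151734
ln(1 - N/N_sat) = -1.885626
t = -ln(1 - N/N_sat) / k = -(-1.885626) / 0.176 = 10.71 days

10.71


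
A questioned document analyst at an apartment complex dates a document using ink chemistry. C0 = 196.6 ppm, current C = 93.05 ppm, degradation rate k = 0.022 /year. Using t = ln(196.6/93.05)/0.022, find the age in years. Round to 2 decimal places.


Document age estimation:
C0/C = 196.6 / 93.05 = 2.112843
ln(C0/C) = 0.748034
t = 0.748034 / 0.022 = 34.00 years

34.00


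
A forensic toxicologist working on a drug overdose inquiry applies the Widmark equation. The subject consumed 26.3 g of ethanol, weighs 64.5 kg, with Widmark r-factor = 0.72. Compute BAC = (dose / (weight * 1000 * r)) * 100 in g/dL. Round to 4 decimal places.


Applying the Widmark formula:
BAC = (dose_g / (body_wt * 1000 * r)) * 100
Denominator = 64.5 * 1000 * 0.72 = 46440
BAC = (26.3 / 46440) * 100
BAC = 0.0566 g/dL

0.0566


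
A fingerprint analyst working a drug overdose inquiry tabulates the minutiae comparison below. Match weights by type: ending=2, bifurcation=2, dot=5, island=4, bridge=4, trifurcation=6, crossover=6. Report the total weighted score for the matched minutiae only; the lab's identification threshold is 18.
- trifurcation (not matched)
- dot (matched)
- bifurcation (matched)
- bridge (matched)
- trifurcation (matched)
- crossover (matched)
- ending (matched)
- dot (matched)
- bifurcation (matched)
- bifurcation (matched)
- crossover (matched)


Weighted minutiae match score:
  trifurcation: not matched, +0
  dot: matched, +5 (running total 5)
  bifurcation: matched, +2 (running total 7)
  bridge: matched, +4 (running total 11)
  trifurcation: matched, +6 (running total 17)
  crossover: matched, +6 (running total 23)
  ending: matched, +2 (running total 25)
  dot: matched, +5 (running total 30)
  bifurcation: matched, +2 (running total 32)
  bifurcation: matched, +2 (running total 34)
  crossover: matched, +6 (running total 40)
Total score = 40
Threshold = 18; verdict = identification

40


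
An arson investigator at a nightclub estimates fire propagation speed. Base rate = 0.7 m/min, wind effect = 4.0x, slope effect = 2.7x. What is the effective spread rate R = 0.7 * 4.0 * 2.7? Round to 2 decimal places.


Fire spread rate calculation:
R = R0 * wind_factor * slope_factor
= 0.7 * 4.0 * 2.7
= 2.8 * 2.7
= 7.56 m/min

7.56


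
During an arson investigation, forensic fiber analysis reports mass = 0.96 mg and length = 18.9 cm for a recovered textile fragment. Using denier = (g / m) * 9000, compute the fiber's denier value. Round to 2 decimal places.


Denier calculation:
Mass in grams = 0.96 mg / 1000 = 0.00096 g
Length in meters = 18.9 cm / 100 = 0.189 m
Linear density = mass / length = 0.00096 / 0.189 = 0.00507937 g/m
Denier = (g/m) * 9000 = 0.00507937 * 9000 = 45.71

45.71


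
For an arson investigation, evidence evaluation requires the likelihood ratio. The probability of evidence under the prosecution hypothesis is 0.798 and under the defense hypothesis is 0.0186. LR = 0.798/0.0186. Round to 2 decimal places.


Likelihood ratio calculation:
LR = P(E|Hp) / P(E|Hd)
LR = 0.798 / 0.0186
LR = 42.90

42.90


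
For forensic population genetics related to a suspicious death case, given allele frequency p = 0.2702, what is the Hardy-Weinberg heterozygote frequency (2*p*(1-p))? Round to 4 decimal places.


Hardy-Weinberg heterozygote frequency:
q = 1 - p = 1 - 0.2702 = 0.7298
2pq = 2 * 0.2702 * 0.7298 = 0.3944

0.3944


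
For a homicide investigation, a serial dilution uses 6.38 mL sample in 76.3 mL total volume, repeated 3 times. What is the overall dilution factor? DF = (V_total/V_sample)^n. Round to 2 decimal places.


Dilution factor calculation:
Single dilution = V_total / V_sample = 76.3 / 6.38 ≈ 11.959248
Number of dilutions = 3
Total DF = (76.3 / 6.38)^3 (full precision, rounded at the end) = 1710.45

1710.45


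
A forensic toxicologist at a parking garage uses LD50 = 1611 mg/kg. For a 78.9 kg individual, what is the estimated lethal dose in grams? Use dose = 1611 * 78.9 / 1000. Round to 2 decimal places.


Lethal dose calculation:
Lethal dose = LD50 * body_weight / 1000
= 1611 * 78.9 / 1000
= 127107.9 / 1000
= 127.11 g

127.11


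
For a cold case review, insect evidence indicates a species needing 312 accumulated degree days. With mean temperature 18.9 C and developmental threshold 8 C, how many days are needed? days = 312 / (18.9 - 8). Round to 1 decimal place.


Insect development time:
Effective temperature = avg_temp - T_base = 18.9 - 8 = 10.9 C
Days = ADD / effective_temp = 312 / 10.9 = 28.6 days

28.6


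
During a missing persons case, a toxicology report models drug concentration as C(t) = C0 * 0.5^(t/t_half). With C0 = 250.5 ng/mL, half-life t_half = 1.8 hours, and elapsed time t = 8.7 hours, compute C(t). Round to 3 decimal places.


Drug concentration decay:
Number of half-lives = t / t_half = 8.7 / 1.8 = 4.833333
Decay factor = 0.5^4.833333 = 0.03507695
C(t) = 250.5 * 0.03507695 = 8.787 ng/mL

8.787


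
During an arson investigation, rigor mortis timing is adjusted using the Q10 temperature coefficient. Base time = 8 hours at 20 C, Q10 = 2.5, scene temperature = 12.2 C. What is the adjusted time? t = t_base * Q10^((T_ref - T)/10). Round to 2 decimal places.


Rigor mortis time adjustment:
Exponent = (T_ref - T_actual) / 10 = (20 - 12.2) / 10 = 0.78
Q10 factor = 2.5^0.78 = 2.04359
t_adjusted = 8 * 2.04359 = 16.35 hours

16.35


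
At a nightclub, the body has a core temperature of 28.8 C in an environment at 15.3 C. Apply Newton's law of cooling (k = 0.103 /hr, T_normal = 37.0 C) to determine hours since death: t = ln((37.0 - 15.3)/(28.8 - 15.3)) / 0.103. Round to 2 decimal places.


Using Newton's law of cooling:
t = ln((T_normal - T_ambient) / (T_body - T_ambient)) / k
T_normal - T_ambient = 21.7
T_body - T_ambient = 13.5
Ratio = 1.607407
ln(ratio) = 0.474622
t = 0.474622 / 0.103 = 4.61 hours

4.61


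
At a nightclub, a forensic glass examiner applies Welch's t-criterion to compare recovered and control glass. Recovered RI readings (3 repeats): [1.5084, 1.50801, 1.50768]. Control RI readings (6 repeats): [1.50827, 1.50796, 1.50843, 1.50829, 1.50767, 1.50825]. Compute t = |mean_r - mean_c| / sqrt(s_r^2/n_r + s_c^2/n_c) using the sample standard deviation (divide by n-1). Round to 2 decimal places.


Welch's t-criterion for glass RI comparison:
Recovered mean = sum / n_r = 4.52409 / 3 = 1.50803
Control mean = sum / n_c = 9.04887 / 6 = 1.508145
Recovered sample variance s_r^2 = 1.299e-07
Control sample variance s_c^2 = 7.775e-08
Welch SE (unpooled) = sqrt(s_r^2/n_r + s_c^2/n_c) = sqrt(4.33e-08 + 1.29583e-08) = sqrt(5.62583e-08) = 0.000237188
|mean_r - mean_c| = 0.000115
t = 0.000115 / 0.000237188 = 0.48

0.48


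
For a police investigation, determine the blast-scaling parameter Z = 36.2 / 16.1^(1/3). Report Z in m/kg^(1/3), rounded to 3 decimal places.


Scaled distance calculation:
W^(1/3) = 16.1^(1/3) = 2.525081
Z = R / W^(1/3) = 36.2 / 2.525081
Z = 14.336 m/kg^(1/3)

14.336


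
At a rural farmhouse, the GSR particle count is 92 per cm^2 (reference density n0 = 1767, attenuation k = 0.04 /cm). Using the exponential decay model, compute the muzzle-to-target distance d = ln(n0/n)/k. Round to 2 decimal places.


GSR distance calculation:
n0/n = 1767 / 92 = 19.206522
ln(n0/n) = 2.95525
d = 2.95525 / 0.04 = 73.88 cm

73.88


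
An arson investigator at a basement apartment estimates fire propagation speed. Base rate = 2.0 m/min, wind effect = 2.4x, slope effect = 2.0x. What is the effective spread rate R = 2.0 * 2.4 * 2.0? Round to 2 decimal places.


Fire spread rate calculation:
R = R0 * wind_factor * slope_factor
= 2.0 * 2.4 * 2.0
= 4.8 * 2.0
= 9.60 m/min

9.60


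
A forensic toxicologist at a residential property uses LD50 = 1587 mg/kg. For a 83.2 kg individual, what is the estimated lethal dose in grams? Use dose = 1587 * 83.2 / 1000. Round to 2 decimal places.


Lethal dose calculation:
Lethal dose = LD50 * body_weight / 1000
= 1587 * 83.2 / 1000
= 132038.4 / 1000
= 132.04 g

132.04


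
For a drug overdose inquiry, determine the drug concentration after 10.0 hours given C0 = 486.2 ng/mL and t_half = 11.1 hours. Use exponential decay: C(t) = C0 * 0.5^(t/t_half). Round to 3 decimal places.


Drug concentration decay:
Number of half-lives = t / t_half = 10.0 / 11.1 = 0.900901
Decay factor = 0.5^0.900901 = 0.53555216
C(t) = 486.2 * 0.53555216 = 260.385 ng/mL

260.385


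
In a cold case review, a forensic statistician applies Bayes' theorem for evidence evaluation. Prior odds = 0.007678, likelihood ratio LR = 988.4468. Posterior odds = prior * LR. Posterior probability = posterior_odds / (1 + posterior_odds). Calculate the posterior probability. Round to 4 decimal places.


Bayesian evidence evaluation:
Posterior odds = prior_odds * LR = 0.007678 * 988.4468 = 7.589295
Posterior probability = posterior_odds / (1 + posterior_odds)
= 7.589295 / (1 + 7.589295)
= 7.589295 / 8.589295
= 0.8836

0.8836


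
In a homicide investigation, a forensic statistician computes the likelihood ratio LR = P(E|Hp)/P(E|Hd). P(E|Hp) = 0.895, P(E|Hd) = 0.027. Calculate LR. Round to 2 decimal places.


Likelihood ratio calculation:
LR = P(E|Hp) / P(E|Hd)
LR = 0.895 / 0.027
LR = 33.15

33.15


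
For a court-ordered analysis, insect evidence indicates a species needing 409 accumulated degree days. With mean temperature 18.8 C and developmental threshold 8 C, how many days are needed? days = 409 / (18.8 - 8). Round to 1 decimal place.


Insect development time:
Effective temperature = avg_temp - T_base = 18.8 - 8 = 10.8 C
Days = ADD / effective_temp = 409 / 10.8 = 37.9 days

37.9


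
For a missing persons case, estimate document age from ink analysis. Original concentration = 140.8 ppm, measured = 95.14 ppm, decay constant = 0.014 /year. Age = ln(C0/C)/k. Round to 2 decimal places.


Document age estimation:
C0/C = 140.8 / 95.14 = 1.479924
ln(C0/C) = 0.391991
t = 0.391991 / 0.014 = 28.00 years

28.00


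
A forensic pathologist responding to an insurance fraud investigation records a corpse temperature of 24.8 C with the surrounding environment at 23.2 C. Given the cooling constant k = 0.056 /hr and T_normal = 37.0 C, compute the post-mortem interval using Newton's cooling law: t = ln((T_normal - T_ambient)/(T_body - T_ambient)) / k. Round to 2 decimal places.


Using Newton's law of cooling:
t = ln((T_normal - T_ambient) / (T_body - T_ambient)) / k
T_normal - T_ambient = 13.8
T_body - T_ambient = 1.6
Ratio = 8.625
ln(ratio) = 2.154665
t = 2.154665 / 0.056 = 38.48 hours

38.48


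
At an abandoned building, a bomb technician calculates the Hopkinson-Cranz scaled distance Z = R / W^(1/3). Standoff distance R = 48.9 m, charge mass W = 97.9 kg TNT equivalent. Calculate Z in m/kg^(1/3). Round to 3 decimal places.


Scaled distance calculation:
W^(1/3) = 97.9^(1/3) = 4.608868
Z = R / W^(1/3) = 48.9 / 4.608868
Z = 10.610 m/kg^(1/3)

10.610


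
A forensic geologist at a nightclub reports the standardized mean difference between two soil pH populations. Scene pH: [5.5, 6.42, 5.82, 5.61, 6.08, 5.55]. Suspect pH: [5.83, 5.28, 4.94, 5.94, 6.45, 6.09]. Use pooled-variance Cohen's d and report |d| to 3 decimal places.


Pooled-variance Cohen's d for soil pH comparison:
Scene mean = 34.98 / 6 = 5.83
Suspect mean = 34.53 / 6 = 5.755
Scene sample variance s_s^2 = 0.12928
Suspect sample variance s_c^2 = 0.30499
Pooled variance = ((n_s-1)*s_s^2 + (n_c-1)*s_c^2) / (n_s + n_c - 2) = 0.217135
Pooled SD = sqrt(0.217135) = 0.465977
Mean difference = 0.075
|d| = |0.075| / 0.465977 = 0.161

0.161


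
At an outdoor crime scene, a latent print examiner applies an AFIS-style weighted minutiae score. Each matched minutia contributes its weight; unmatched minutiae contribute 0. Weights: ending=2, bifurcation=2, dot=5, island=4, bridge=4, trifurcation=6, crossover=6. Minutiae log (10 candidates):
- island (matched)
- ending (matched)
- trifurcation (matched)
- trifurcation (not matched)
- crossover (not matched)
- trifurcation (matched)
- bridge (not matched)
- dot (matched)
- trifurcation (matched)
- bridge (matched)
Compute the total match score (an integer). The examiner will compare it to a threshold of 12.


Weighted minutiae match score:
  island: matched, +4 (running total 4)
  ending: matched, +2 (running total 6)
  trifurcation: matched, +6 (running total 12)
  trifurcation: not matched, +0
  crossover: not matched, +0
  trifurcation: matched, +6 (running total 18)
  bridge: not matched, +0
  dot: matched, +5 (running total 23)
  trifurcation: matched, +6 (running total 29)
  bridge: matched, +4 (running total 33)
Total score = 33
Threshold = 12; verdict = identification

33


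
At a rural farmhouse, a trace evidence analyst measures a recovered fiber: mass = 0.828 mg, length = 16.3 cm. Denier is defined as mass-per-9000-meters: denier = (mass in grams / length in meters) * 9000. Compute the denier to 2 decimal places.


Denier calculation:
Mass in grams = 0.828 mg / 1000 = 0.000828 g
Length in meters = 16.3 cm / 100 = 0.163 m
Linear density = mass / length = 0.000828 / 0.163 = 0.00507975 g/m
Denier = (g/m) * 9000 = 0.00507975 * 9000 = 45.72

45.72


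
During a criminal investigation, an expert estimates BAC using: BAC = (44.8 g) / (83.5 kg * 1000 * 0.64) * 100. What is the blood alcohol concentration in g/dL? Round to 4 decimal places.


Applying the Widmark formula:
BAC = (dose_g / (body_wt * 1000 * r)) * 100
Denominator = 83.5 * 1000 * 0.64 = 53440
BAC = (44.8 / 53440) * 100
BAC = 0.0838 g/dL

0.0838


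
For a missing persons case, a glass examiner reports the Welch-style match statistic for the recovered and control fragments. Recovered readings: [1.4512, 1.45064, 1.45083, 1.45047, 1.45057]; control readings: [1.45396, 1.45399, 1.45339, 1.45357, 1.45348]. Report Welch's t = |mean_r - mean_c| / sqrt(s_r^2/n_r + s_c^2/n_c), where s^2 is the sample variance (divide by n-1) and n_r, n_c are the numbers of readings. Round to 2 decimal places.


Welch's t-criterion for glass RI comparison:
Recovered mean = sum / n_r = 7.25371 / 5 = 1.450742
Control mean = sum / n_c = 7.26839 / 5 = 1.453678
Recovered sample variance s_r^2 = 8.287e-08
Control sample variance s_c^2 = 7.767e-08
Welch SE (unpooled) = sqrt(s_r^2/n_r + s_c^2/n_c) = sqrt(1.6574e-08 + 1.5534e-08) = sqrt(3.2108e-08) = 0.000179187
|mean_r - mean_c| = 0.002936
t = 0.002936 / 0.000179187 = 16.39

16.39


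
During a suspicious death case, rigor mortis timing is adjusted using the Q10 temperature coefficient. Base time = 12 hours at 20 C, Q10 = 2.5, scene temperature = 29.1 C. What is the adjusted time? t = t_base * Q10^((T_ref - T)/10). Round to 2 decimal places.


Rigor mortis time adjustment:
Exponent = (T_ref - T_actual) / 10 = (20 - 29.1) / 10 = -0.91
Q10 factor = 2.5^-0.91 = 0.43438
t_adjusted = 12 * 0.43438 = 5.21 hours

5.21


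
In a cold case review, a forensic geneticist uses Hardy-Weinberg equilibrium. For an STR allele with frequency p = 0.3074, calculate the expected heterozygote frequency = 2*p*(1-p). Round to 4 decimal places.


Hardy-Weinberg heterozygote frequency:
q = 1 - p = 1 - 0.3074 = 0.6926
2pq = 2 * 0.3074 * 0.6926 = 0.4258

0.4258


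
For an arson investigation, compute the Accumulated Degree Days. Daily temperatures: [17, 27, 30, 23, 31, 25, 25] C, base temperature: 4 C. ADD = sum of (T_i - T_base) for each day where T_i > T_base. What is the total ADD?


Computing ADD day by day:
Day 1: max(0, 17 - 4) = 13
Day 2: max(0, 27 - 4) = 23
Day 3: max(0, 30 - 4) = 26
Day 4: max(0, 23 - 4) = 19
Day 5: max(0, 31 - 4) = 27
Day 6: max(0, 25 - 4) = 21
Day 7: max(0, 25 - 4) = 21
Total ADD = 150

150


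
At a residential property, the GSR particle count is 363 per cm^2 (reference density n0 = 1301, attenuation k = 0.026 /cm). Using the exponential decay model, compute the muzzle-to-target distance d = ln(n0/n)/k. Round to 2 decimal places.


GSR distance calculation:
n0/n = 1301 / 363 = 3.584022
ln(n0/n) = 1.276486
d = 1.276486 / 0.026 = 49.10 cm

49.10


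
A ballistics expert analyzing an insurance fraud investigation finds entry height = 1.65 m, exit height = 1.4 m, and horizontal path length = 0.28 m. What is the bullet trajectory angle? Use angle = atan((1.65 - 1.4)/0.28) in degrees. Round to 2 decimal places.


Bullet trajectory angle:
Height difference = 1.65 - 1.4 = 0.25 m
angle = atan(0.25 / 0.28)
angle = atan(0.892857)
angle = 41.76 degrees

41.76


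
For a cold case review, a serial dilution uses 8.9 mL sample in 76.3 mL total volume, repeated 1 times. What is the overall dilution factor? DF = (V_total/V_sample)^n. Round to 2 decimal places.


Dilution factor calculation:
Single dilution = V_total / V_sample = 76.3 / 8.9 ≈ 8.573034
Number of dilutions = 1
Total DF = (76.3 / 8.9)^1 (full precision, rounded at the end) = 8.57

8.57


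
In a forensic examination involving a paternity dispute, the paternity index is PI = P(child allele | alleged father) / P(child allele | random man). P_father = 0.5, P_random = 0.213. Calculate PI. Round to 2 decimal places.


Paternity Index calculation:
PI = P(allele|father) / P(allele|random)
PI = 0.5 / 0.213
PI = 2.35

2.35


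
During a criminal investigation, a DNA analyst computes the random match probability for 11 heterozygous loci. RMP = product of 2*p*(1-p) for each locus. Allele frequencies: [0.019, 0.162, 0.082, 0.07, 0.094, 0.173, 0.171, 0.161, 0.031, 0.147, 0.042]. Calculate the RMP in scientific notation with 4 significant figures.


Computing RMP for 11 loci:
Locus 1: 2 * 0.019 * 0.981 = 0.037278
Locus 2: 2 * 0.162 * 0.838 = 0.271512
Locus 3: 2 * 0.082 * 0.918 = 0.150552
Locus 4: 2 * 0.07 * 0.93 = 0.1302
Locus 5: 2 * 0.094 * 0.906 = 0.170328
Locus 6: 2 * 0.173 * 0.827 = 0.286142
Locus 7: 2 * 0.171 * 0.829 = 0.283518
Locus 8: 2 * 0.161 * 0.839 = 0.270158
Locus 9: 2 * 0.031 * 0.969 = 0.060078
Locus 10: 2 * 0.147 * 0.853 = 0.250782
Locus 11: 2 * 0.042 * 0.958 = 0.080472
RMP = 8.980e-10

8.980e-10


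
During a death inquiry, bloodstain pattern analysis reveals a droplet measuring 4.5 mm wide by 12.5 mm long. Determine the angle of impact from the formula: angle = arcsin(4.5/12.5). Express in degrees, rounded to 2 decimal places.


Blood spatter impact angle calculation:
width / length = 4.5 / 12.5 = 0.36
angle = arcsin(0.36)
angle = 21.10 degrees

21.10


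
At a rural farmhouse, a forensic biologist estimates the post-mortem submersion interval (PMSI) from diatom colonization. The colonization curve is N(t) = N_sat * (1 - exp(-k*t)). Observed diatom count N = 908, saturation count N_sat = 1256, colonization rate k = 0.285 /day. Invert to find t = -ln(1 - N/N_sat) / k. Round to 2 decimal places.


PMSI from diatom colonization curve:
N / N_sat = 908 / 1256 = 0.72293
1 - N/N_sat = 0.27707
ln(1 - N/N_sat) = -1.283485
t = -ln(1 - N/N_sat) / k = -(-1.283485) / 0.285 = 4.50 days

4.50


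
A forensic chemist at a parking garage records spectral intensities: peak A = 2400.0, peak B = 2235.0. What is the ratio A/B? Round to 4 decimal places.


Spectral peak ratio:
Peak A = 2400.0 counts
Peak B = 2235.0 counts
Ratio = 2400.0 / 2235.0 = 1.0738

1.0738


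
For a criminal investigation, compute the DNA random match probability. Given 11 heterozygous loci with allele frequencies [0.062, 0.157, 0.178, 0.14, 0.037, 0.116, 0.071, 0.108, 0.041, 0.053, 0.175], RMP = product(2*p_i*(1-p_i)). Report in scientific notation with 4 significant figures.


Computing RMP for 11 loci:
Locus 1: 2 * 0.062 * 0.938 = 0.116312
Locus 2: 2 * 0.157 * 0.843 = 0.264702
Locus 3: 2 * 0.178 * 0.822 = 0.292632
Locus 4: 2 * 0.14 * 0.86 = 0.2408
Locus 5: 2 * 0.037 * 0.963 = 0.071262
Locus 6: 2 * 0.116 * 0.884 = 0.205088
Locus 7: 2 * 0.071 * 0.929 = 0.131918
Locus 8: 2 * 0.108 * 0.892 = 0.192672
Locus 9: 2 * 0.041 * 0.959 = 0.078638
Locus 10: 2 * 0.053 * 0.947 = 0.100382
Locus 11: 2 * 0.175 * 0.825 = 0.28875
RMP = 1.837e-09

1.837e-09


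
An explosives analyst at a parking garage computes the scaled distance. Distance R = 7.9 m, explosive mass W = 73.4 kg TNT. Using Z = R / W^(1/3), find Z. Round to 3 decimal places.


Scaled distance calculation:
W^(1/3) = 73.4^(1/3) = 4.186959
Z = R / W^(1/3) = 7.9 / 4.186959
Z = 1.887 m/kg^(1/3)

1.887


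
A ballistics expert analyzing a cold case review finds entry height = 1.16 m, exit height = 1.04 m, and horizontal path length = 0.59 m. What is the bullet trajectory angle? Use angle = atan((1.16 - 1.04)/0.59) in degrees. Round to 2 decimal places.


Bullet trajectory angle:
Height difference = 1.16 - 1.04 = 0.12 m
angle = atan(0.12 / 0.59)
angle = atan(0.20339)
angle = 11.50 degrees

11.50


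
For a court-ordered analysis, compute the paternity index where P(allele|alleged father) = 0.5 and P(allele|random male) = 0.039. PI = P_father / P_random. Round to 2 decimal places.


Paternity Index calculation:
PI = P(allele|father) / P(allele|random)
PI = 0.5 / 0.039
PI = 12.82

12.82


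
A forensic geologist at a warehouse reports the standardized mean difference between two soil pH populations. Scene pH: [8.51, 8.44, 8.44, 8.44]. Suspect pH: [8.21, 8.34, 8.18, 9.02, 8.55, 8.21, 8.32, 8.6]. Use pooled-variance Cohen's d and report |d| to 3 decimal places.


Pooled-variance Cohen's d for soil pH comparison:
Scene mean = 33.83 / 4 = 8.4575
Suspect mean = 67.43 / 8 = 8.42875
Scene sample variance s_s^2 = 0.001225
Suspect sample variance s_c^2 = 0.081555
Pooled variance = ((n_s-1)*s_s^2 + (n_c-1)*s_c^2) / (n_s + n_c - 2) = 0.057456
Pooled SD = sqrt(0.057456) = 0.2397
Mean difference = 0.02875
|d| = |0.02875| / 0.2397 = 0.120

0.120


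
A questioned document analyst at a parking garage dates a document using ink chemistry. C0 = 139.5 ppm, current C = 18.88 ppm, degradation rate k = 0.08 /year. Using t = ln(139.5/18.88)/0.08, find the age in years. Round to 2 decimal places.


Document age estimation:
C0/C = 139.5 / 18.88 = 7.388771
ln(C0/C) = 1.999961
t = 1.999961 / 0.08 = 25.00 years

25.00


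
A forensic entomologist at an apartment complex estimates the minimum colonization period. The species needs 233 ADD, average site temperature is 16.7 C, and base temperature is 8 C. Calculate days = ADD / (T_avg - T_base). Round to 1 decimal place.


Insect development time:
Effective temperature = avg_temp - T_base = 16.7 - 8 = 8.7 C
Days = ADD / effective_temp = 233 / 8.7 = 26.8 days

26.8


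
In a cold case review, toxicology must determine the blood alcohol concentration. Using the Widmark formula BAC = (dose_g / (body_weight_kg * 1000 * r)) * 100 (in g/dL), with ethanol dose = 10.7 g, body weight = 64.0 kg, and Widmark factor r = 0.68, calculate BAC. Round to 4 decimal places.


Applying the Widmark formula:
BAC = (dose_g / (body_wt * 1000 * r)) * 100
Denominator = 64.0 * 1000 * 0.68 = 43520
BAC = (10.7 / 43520) * 100
BAC = 0.0246 g/dL

0.0246


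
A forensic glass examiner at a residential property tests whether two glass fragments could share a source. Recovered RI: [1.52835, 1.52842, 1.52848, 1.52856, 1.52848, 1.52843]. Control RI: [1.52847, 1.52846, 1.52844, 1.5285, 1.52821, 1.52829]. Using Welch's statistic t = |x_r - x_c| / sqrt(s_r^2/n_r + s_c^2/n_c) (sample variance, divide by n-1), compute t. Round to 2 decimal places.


Welch's t-criterion for glass RI comparison:
Recovered mean = sum / n_r = 9.17072 / 6 = 1.5284533
Control mean = sum / n_c = 9.17037 / 6 = 1.528395
Recovered sample variance s_r^2 = 5.02667e-09
Control sample variance s_c^2 = 1.363e-08
Welch SE (unpooled) = sqrt(s_r^2/n_r + s_c^2/n_c) = sqrt(8.37778e-10 + 2.27167e-09) = sqrt(3.10945e-09) = 5.57624e-05
|mean_r - mean_c| = 5.83333e-05
t = 5.83333e-05 / 5.57624e-05 = 1.05

1.05


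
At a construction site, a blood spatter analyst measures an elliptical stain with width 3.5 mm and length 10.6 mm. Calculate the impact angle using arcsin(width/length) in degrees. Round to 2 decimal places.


Blood spatter impact angle calculation:
width / length = 3.5 / 10.6 = 0.330189
angle = arcsin(0.330189)
angle = 19.28 degrees

19.28


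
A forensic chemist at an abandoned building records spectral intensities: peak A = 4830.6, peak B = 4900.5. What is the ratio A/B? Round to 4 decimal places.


Spectral peak ratio:
Peak A = 4830.6 counts
Peak B = 4900.5 counts
Ratio = 4830.6 / 4900.5 = 0.9857

0.9857


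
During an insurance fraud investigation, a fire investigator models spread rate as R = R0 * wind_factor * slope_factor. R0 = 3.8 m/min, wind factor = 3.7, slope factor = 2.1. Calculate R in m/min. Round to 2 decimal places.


Fire spread rate calculation:
R = R0 * wind_factor * slope_factor
= 3.8 * 3.7 * 2.1
= 14.06 * 2.1
= 29.53 m/min

29.53


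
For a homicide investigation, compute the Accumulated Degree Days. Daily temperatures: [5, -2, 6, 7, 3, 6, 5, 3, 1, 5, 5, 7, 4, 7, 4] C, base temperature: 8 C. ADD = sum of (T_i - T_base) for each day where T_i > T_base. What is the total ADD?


Computing ADD day by day:
Day 1: max(0, 5 - 8) = 0
Day 2: max(0, -2 - 8) = 0
Day 3: max(0, 6 - 8) = 0
Day 4: max(0, 7 - 8) = 0
Day 5: max(0, 3 - 8) = 0
Day 6: max(0, 6 - 8) = 0
Day 7: max(0, 5 - 8) = 0
Day 8: max(0, 3 - 8) = 0
Day 9: max(0, 1 - 8) = 0
Day 10: max(0, 5 - 8) = 0
Day 11: max(0, 5 - 8) = 0
Day 12: max(0, 7 - 8) = 0
Day 13: max(0, 4 - 8) = 0
Day 14: max(0, 7 - 8) = 0
Day 15: max(0, 4 - 8) = 0
Total ADD = 0

0


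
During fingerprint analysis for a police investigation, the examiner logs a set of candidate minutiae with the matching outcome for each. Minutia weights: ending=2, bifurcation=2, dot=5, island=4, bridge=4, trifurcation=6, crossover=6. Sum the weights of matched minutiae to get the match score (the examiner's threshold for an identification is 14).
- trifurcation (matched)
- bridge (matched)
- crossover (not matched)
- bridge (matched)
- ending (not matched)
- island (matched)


Weighted minutiae match score:
  trifurcation: matched, +6 (running total 6)
  bridge: matched, +4 (running total 10)
  crossover: not matched, +0
  bridge: matched, +4 (running total 14)
  ending: not matched, +0
  island: matched, +4 (running total 18)
Total score = 18
Threshold = 14; verdict = identification

18


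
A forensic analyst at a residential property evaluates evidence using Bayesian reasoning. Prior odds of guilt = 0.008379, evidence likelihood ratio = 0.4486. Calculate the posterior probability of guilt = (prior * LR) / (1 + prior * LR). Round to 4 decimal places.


Bayesian evidence evaluation:
Posterior odds = prior_odds * LR = 0.008379 * 0.4486 = 0.003758819
Posterior probability = posterior_odds / (1 + posterior_odds)
= 0.003758819 / (1 + 0.003758819)
= 0.003758819 / 1.003758819
= 0.0037

0.0037


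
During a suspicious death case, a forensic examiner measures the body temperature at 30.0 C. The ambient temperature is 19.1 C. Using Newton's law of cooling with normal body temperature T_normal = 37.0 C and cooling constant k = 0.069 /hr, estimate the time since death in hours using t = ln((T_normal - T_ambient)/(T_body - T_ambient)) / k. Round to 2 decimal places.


Using Newton's law of cooling:
t = ln((T_normal - T_ambient) / (T_body - T_ambient)) / k
T_normal - T_ambient = 17.9
T_body - T_ambient = 10.9
Ratio = 1.642202
ln(ratio) = 0.496038
t = 0.496038 / 0.069 = 7.19 hours

7.19


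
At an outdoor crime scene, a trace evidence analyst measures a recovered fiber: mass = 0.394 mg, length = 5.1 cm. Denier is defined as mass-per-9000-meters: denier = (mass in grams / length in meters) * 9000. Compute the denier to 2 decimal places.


Denier calculation:
Mass in grams = 0.394 mg / 1000 = 0.000394 g
Length in meters = 5.1 cm / 100 = 0.051 m
Linear density = mass / length = 0.000394 / 0.051 = 0.00772549 g/m
Denier = (g/m) * 9000 = 0.00772549 * 9000 = 69.53

69.53


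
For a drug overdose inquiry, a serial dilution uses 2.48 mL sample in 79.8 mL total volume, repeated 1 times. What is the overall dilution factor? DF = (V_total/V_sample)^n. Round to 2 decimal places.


Dilution factor calculation:
Single dilution = V_total / V_sample = 79.8 / 2.48 ≈ 32.177419
Number of dilutions = 1
Total DF = (79.8 / 2.48)^1 (full precision, rounded at the end) = 32.18

32.18


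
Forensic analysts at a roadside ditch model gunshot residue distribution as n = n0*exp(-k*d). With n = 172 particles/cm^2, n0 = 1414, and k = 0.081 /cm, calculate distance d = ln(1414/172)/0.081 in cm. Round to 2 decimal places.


GSR distance calculation:
n0/n = 1414 / 172 = 8.22093
ln(n0/n) = 2.106683
d = 2.106683 / 0.081 = 26.01 cm

26.01


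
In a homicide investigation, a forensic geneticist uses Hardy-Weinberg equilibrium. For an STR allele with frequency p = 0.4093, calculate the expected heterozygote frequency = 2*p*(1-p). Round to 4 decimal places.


Hardy-Weinberg heterozygote frequency:
q = 1 - p = 1 - 0.4093 = 0.5907
2pq = 2 * 0.4093 * 0.5907 = 0.4835

0.4835


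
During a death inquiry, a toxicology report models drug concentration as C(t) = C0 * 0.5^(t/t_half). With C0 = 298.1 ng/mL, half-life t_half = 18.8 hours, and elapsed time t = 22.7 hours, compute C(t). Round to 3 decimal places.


Drug concentration decay:
Number of half-lives = t / t_half = 22.7 / 18.8 = 1.207447
Decay factor = 0.5^1.207447 = 0.43303424
C(t) = 298.1 * 0.43303424 = 129.088 ng/mL

129.088


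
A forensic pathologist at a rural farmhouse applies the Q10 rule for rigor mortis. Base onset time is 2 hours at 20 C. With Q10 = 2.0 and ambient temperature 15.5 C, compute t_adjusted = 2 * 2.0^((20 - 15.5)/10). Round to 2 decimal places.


Rigor mortis time adjustment:
Exponent = (T_ref - T_actual) / 10 = (20 - 15.5) / 10 = 0.45
Q10 factor = 2.0^0.45 = 1.36604
t_adjusted = 2 * 1.36604 = 2.73 hours

2.73


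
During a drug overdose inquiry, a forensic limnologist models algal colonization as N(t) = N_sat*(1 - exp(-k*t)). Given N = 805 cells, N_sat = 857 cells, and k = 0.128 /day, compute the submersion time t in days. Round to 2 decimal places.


PMSI from diatom colonization curve:
N / N_sat = 805 / 857 = 0.939323
1 - N/N_sat = 0.060677
ln(1 - N/N_sat) = -2.802191
t = -ln(1 - N/N_sat) / k = -(-2.802191) / 0.128 = 21.89 days

21.89


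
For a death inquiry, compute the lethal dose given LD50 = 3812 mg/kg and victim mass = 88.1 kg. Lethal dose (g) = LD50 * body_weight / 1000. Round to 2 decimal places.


Lethal dose calculation:
Lethal dose = LD50 * body_weight / 1000
= 3812 * 88.1 / 1000
= 335837.2 / 1000
= 335.84 g

335.84


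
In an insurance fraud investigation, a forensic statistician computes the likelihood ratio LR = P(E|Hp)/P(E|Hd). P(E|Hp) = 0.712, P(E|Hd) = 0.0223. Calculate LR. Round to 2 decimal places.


Likelihood ratio calculation:
LR = P(E|Hp) / P(E|Hd)
LR = 0.712 / 0.0223
LR = 31.93

31.93


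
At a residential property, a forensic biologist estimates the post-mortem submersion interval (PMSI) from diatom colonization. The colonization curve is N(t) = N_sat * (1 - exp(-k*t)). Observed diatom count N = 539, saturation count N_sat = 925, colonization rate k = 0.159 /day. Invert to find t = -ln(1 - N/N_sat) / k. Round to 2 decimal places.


PMSI from diatom colonization curve:
N / N_sat = 539 / 925 = 0.582703
1 - N/N_sat = 0.417297
ln(1 - N/N_sat) = -0.873957
t = -ln(1 - N/N_sat) / k = -(-0.873957) / 0.159 = 5.50 days

5.50


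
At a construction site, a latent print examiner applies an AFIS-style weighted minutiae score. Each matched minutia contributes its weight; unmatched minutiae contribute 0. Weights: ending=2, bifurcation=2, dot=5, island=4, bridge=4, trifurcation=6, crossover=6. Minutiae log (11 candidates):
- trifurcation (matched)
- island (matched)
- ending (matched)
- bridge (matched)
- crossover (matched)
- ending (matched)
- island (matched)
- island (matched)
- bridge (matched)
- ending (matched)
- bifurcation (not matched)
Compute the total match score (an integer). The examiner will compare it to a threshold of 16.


Weighted minutiae match score:
  trifurcation: matched, +6 (running total 6)
  island: matched, +4 (running total 10)
  ending: matched, +2 (running total 12)
  bridge: matched, +4 (running total 16)
  crossover: matched, +6 (running total 22)
  ending: matched, +2 (running total 24)
  island: matched, +4 (running total 28)
  island: matched, +4 (running total 32)
  bridge: matched, +4 (running total 36)
  ending: matched, +2 (running total 38)
  bifurcation: not matched, +0
Total score = 38
Threshold = 16; verdict = identification

38


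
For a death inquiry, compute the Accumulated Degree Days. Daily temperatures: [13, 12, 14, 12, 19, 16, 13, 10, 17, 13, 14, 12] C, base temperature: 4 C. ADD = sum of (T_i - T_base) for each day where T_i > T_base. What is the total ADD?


Computing ADD day by day:
Day 1: max(0, 13 - 4) = 9
Day 2: max(0, 12 - 4) = 8
Day 3: max(0, 14 - 4) = 10
Day 4: max(0, 12 - 4) = 8
Day 5: max(0, 19 - 4) = 15
Day 6: max(0, 16 - 4) = 12
Day 7: max(0, 13 - 4) = 9
Day 8: max(0, 10 - 4) = 6
Day 9: max(0, 17 - 4) = 13
Day 10: max(0, 13 - 4) = 9
Day 11: max(0, 14 - 4) = 10
Day 12: max(0, 12 - 4) = 8
Total ADD = 117

117


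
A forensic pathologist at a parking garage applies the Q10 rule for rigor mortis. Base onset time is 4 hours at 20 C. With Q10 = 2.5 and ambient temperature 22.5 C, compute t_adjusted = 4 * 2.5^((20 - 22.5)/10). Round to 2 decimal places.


Rigor mortis time adjustment:
Exponent = (T_ref - T_actual) / 10 = (20 - 22.5) / 10 = -0.25
Q10 factor = 2.5^-0.25 = 0.79527
t_adjusted = 4 * 0.79527 = 3.18 hours

3.18


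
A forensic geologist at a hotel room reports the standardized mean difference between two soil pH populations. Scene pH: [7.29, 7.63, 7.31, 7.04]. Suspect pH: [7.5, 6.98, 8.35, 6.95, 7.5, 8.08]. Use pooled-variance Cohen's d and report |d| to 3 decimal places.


Pooled-variance Cohen's d for soil pH comparison:
Scene mean = 29.27 / 4 = 7.3175
Suspect mean = 45.36 / 6 = 7.56
Scene sample variance s_s^2 = 0.058492
Suspect sample variance s_c^2 = 0.32204
Pooled variance = ((n_s-1)*s_s^2 + (n_c-1)*s_c^2) / (n_s + n_c - 2) = 0.223209
Pooled SD = sqrt(0.223209) = 0.47245
Mean difference = -0.2425
|d| = |-0.2425| / 0.47245 = 0.513

0.513


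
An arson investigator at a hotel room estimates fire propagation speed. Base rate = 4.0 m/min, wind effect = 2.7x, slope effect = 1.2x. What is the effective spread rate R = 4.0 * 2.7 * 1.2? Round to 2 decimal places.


Fire spread rate calculation:
R = R0 * wind_factor * slope_factor
= 4.0 * 2.7 * 1.2
= 10.8 * 1.2
= 12.96 m/min

12.96


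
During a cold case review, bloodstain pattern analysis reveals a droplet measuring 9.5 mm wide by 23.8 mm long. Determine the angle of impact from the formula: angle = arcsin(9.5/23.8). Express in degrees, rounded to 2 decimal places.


Blood spatter impact angle calculation:
width / length = 9.5 / 23.8 = 0.39916
angle = arcsin(0.39916)
angle = 23.53 degrees

23.53


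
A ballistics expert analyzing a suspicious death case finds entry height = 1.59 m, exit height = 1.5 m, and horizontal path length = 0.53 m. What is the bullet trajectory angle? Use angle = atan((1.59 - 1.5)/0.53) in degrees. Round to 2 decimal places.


Bullet trajectory angle:
Height difference = 1.59 - 1.5 = 0.09 m
angle = atan(0.09 / 0.53)
angle = atan(0.169811)
angle = 9.64 degrees

9.64
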